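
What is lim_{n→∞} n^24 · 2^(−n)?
lim = 0

Exponentials with base > 1 dominate every fixed polynomial: for any fixed c, n^c / 2^n → 0 as n → ∞ (e.g. by the ratio test, or by writing 2^n = e^(n ln 2) and noting e^(n ln 2) / n^c → ∞). Hence n^24 · 2^(−n) = n^24 / 2^n → 0.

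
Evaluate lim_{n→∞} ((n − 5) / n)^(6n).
lim = e^(−30)

Rewrite as (1 − 5/n)^(6n). By the standard limit (1 + x/n)^n → e^x, we have (1 − 5/n)^n → e^(−5), and raising to the 6th power gives e^(−30).
More precisely, ln[(1 − 5/n)^(6n)] = 6n · ln(1 − 5/n) = 6n · (-5/n + O(1/n^2)) = -30 + O(1/n) → -30.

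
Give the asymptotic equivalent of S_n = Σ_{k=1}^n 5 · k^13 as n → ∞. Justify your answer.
S_n ~ 5 · n^14 / 14

By integral comparison (Euler-Maclaurin), Σ_{k=1}^n 5 · k^13 = 5 · ∫_0^n x^13 dx + O(n^13) = 5 · n^14/14 + O(n^13). (Equivalently, Faulhaber's formula gives the same leading term.)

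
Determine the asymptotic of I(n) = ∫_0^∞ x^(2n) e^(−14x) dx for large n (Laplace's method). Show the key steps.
I(n) ~ (sqrt(2π·2n) / 14) · (2n/(14e))^(2n)

Write the integrand as exp(2n ln x − 14x) and set f(x) = 2n ln x − 14x. Then f'(x) = 2n/x − 14 = 0 at x* = 2n/14, and f''(x*) = −2n/x*^2 = −14^2/(2n). Laplace's method (interior maximum) gives
  I(n) ~ e^(f(x*)) · sqrt(2π / |f''(x*)|)
        = exp(2n ln(2n/14) − 2n) · sqrt(2π · 2n / 14^2)
        = (2n/14)^(2n) e^(−2n) · sqrt(2π·2n) / 14
        = (sqrt(2π·2n) / 14) · (2n/(14e))^(2n).
This matches Γ(2n+1)/14^(2n+1) with Stirling applied to Γ.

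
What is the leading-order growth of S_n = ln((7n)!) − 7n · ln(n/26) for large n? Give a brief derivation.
S_n ~ 7n · (ln 182 − 1) + O(ln n)

Stirling: ln((7n)!) = 7n ln(7n) − 7n + O(ln n).
  S_n = 7n ln(7n) − 7n − 7n ln(n/26) + O(ln n)
      = 7n ln(7n) − 7n ln n + 7n ln 26 − 7n + O(ln n)
      = 7n ln 7 + 7n ln 26 − 7n + O(ln n)
      = 7n (ln 182 − 1) + O(ln n).
Numerically ln(182) − 1 ≈ 4.2040.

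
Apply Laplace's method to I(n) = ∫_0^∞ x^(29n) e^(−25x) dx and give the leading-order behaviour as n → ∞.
I(n) ~ (sqrt(2π·29n) / 25) · (29n/(25e))^(29n)

Write the integrand as exp(29n ln x − 25x) and set f(x) = 29n ln x − 25x. Then f'(x) = 29n/x − 25 = 0 at x* = 29n/25, and f''(x*) = −29n/x*^2 = −25^2/(29n). Laplace's method (interior maximum) gives
  I(n) ~ e^(f(x*)) · sqrt(2π / |f''(x*)|)
        = exp(29n ln(29n/25) − 29n) · sqrt(2π · 29n / 25^2)
        = (29n/25)^(29n) e^(−29n) · sqrt(2π·29n) / 25
        = (sqrt(2π·29n) / 25) · (29n/(25e))^(29n).
This matches Γ(29n+1)/25^(29n+1) with Stirling applied to Γ.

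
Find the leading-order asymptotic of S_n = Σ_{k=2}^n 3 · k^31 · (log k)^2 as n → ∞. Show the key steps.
S_n ~ 3 · n^32 · (log n)^2 / 32

By integral comparison, S_n = ∫_1^n 3 · x^31 · (log x)^2 dx + O(n^31 · (log n)^2). For the integral, the leading term of ∫_1^n x^31 (log x)^2 dx is n^32/32 · (log n)^2 (by repeated integration by parts; each step lowers the log-exponent and produces a relatively O(1/log n) correction). Hence S_n ~ 3 · n^32 · (log n)^2 / 32.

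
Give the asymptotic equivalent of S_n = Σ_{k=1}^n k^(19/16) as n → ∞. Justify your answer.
S_n ~ (16/35) · n^(35/16)

Integral comparison: Σ_{k=1}^n k^(19/16) = ∫_0^n x^(19/16) dx + O(n^(19/16)). The integral is n^(1 + 19/16) / (1 + 19/16) = n^((19+16)/16) / ((19+16)/16) = (16/35) · n^(35/16).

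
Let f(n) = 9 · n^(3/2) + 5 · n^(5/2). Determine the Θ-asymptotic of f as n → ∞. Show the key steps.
f(n) ∈ Θ(n^(5/2))

Compare the terms by growth order. For large n, n^a · (log n)^b dominates n^a' · (log n)^b' iff a > a', or (a = a' and b > b'). Ranking the 2 terms shows the dominant one is 5 · n^(5/2). Hence f(n) ∈ Θ(n^(5/2)).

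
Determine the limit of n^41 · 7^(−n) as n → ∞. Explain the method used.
lim = 0

Exponentials with base > 1 dominate every fixed polynomial: for any fixed c, n^c / 7^n → 0 as n → ∞ (e.g. by the ratio test, or by writing 7^n = e^(n ln 7) and noting e^(n ln 7) / n^c → ∞). Hence n^41 · 7^(−n) = n^41 / 7^n → 0.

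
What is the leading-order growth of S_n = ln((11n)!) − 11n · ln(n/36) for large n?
S_n ~ 11n · (ln 396 − 1) + O(ln n)

Stirling: ln((11n)!) = 11n ln(11n) − 11n + O(ln n).
  S_n = 11n ln(11n) − 11n − 11n ln(n/36) + O(ln n)
      = 11n ln(11n) − 11n ln n + 11n ln 36 − 11n + O(ln n)
      = 11n ln 11 + 11n ln 36 − 11n + O(ln n)
      = 11n (ln 396 − 1) + O(ln n).
Numerically ln(396) − 1 ≈ 4.9814.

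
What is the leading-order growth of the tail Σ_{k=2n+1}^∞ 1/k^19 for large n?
Σ_{k>2n} 1/k^19 ~ 1/(18 · (2n)^18)

Compare to the integral: ∫_{2n}^∞ x^(−19) dx = [−x^(−18)/18]_{2n}^∞ = 1/((19−1)·(2n)^18). Euler-Maclaurin then gives
  Σ_{k>2n} 1/k^19 = ∫_{2n}^∞ dx/x^19 − 1/(2·(2n)^19) + O(1/(2n)^20).
(Equivalently this is ζ(19) − Σ_{k≤2n} 1/k^19.)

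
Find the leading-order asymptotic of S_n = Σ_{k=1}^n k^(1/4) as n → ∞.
S_n ~ (4/5) · n^(5/4)

Integral comparison: Σ_{k=1}^n k^(1/4) = ∫_0^n x^(1/4) dx + O(n^(1/4)). The integral is n^(1 + 1/4) / (1 + 1/4) = n^((1+4)/4) / ((1+4)/4) = (4/5) · n^(5/4).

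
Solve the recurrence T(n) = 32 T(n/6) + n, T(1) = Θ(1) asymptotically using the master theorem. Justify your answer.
T(n) = Θ(n^(log_6 32))

Master theorem: compare f(n) = n to n^(log_6 32) where log_6 32 ≈ 1.934. Since 1 < log_6 32, we have f(n) = O(n^(log_6 32 − ε)) for some ε > 0 — Case 1. Hence T(n) = Θ(n^(log_6 32)).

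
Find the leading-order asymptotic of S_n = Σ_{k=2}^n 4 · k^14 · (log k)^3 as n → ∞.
S_n ~ 4 · n^15 · (log n)^3 / 15

By integral comparison, S_n = ∫_1^n 4 · x^14 · (log x)^3 dx + O(n^14 · (log n)^3). For the integral, the leading term of ∫_1^n x^14 (log x)^3 dx is n^15/15 · (log n)^3 (by repeated integration by parts; each step lowers the log-exponent and produces a relatively O(1/log n) correction). Hence S_n ~ 4 · n^15 · (log n)^3 / 15.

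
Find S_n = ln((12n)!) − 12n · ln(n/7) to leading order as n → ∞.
S_n ~ 12n · (ln 84 − 1) + O(ln n)

Stirling: ln((12n)!) = 12n ln(12n) − 12n + O(ln n).
  S_n = 12n ln(12n) − 12n − 12n ln(n/7) + O(ln n)
      = 12n ln(12n) − 12n ln n + 12n ln 7 − 12n + O(ln n)
      = 12n ln 12 + 12n ln 7 − 12n + O(ln n)
      = 12n (ln 84 − 1) + O(ln n).
Numerically ln(84) − 1 ≈ 3.4308.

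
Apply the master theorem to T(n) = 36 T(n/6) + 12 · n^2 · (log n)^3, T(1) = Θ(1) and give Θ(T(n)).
T(n) = Θ(n^2 · (log n)^4)

Here log_6 36 = 2 and f(n) = 12 · n^2 · (log n)^3 = Θ(n^(log_6 36) · (log n)^3). This is the extended Case 2 of the master theorem (f matches the critical exponent up to log factors), giving T(n) = Θ(n^(log_6 36) · (log n)^(3+1)) = Θ(n^2 · (log n)^4).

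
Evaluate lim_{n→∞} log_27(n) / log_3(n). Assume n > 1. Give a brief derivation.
lim = ln(3) / ln(27) = log_27(3)

Change of base: log_27(n) = ln n / ln 27 and log_3(n) = ln n / ln 3. The ratio is (ln n / ln 27) · (ln 3 / ln n) = ln 3 / ln 27, a constant independent of n. So the limit is ln 3 / ln 27 = log_27(3).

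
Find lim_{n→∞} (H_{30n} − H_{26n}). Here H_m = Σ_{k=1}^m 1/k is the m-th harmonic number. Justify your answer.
lim = ln(30/26) = ln(15/13)

Euler-Maclaurin gives H_m = ln m + γ + 1/(2m) + O(1/m^2). The γ and O(1/m) terms cancel in the difference:
  H_{30n} − H_{26n} = ln(30n) − ln(26n) + O(1/n) = ln(30/26) + O(1/n).
Hence the limit is ln(30/26) = ln(15/13).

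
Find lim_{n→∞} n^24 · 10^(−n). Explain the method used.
lim = 0

Exponentials with base > 1 dominate every fixed polynomial: for any fixed c, n^c / 10^n → 0 as n → ∞ (e.g. by the ratio test, or by writing 10^n = e^(n ln 10) and noting e^(n ln 10) / n^c → ∞). Hence n^24 · 10^(−n) = n^24 / 10^n → 0.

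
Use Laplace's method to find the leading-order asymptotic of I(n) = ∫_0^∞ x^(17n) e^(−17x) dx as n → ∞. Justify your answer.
I(n) ~ (sqrt(2π·17n) / 17) · (17n/(17e))^(17n)

Write the integrand as exp(17n ln x − 17x) and set f(x) = 17n ln x − 17x. Then f'(x) = 17n/x − 17 = 0 at x* = 17n/17, and f''(x*) = −17n/x*^2 = −17^2/(17n). Laplace's method (interior maximum) gives
  I(n) ~ e^(f(x*)) · sqrt(2π / |f''(x*)|)
        = exp(17n ln(17n/17) − 17n) · sqrt(2π · 17n / 17^2)
        = (17n/17)^(17n) e^(−17n) · sqrt(2π·17n) / 17
        = (sqrt(2π·17n) / 17) · (17n/(17e))^(17n).
This matches Γ(17n+1)/17^(17n+1) with Stirling applied to Γ.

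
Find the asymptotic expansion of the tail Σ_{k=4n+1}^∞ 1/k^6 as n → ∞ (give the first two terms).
Σ_{k>4n} 1/k^6 = 1/(5 · (4n)^5) − 1/(2 · (4n)^6) + O(1/(4n)^7)

Compare to the integral: ∫_{4n}^∞ x^(−6) dx = [−x^(−5)/5]_{4n}^∞ = 1/((6−1)·(4n)^5). The Euler-Maclaurin correction adds −f(4n)/2 = −1/(2·(4n)^6). Euler-Maclaurin then gives
  Σ_{k>4n} 1/k^6 = ∫_{4n}^∞ dx/x^6 − 1/(2·(4n)^6) + O(1/(4n)^7).
(Equivalently this is ζ(6) − Σ_{k≤4n} 1/k^6.)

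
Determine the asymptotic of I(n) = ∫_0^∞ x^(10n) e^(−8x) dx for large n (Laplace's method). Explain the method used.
I(n) ~ (sqrt(2π·10n) / 8) · (10n/(8e))^(10n)

Write the integrand as exp(10n ln x − 8x) and set f(x) = 10n ln x − 8x. Then f'(x) = 10n/x − 8 = 0 at x* = 10n/8, and f''(x*) = −10n/x*^2 = −8^2/(10n). Laplace's method (interior maximum) gives
  I(n) ~ e^(f(x*)) · sqrt(2π / |f''(x*)|)
        = exp(10n ln(10n/8) − 10n) · sqrt(2π · 10n / 8^2)
        = (10n/8)^(10n) e^(−10n) · sqrt(2π·10n) / 8
        = (sqrt(2π·10n) / 8) · (10n/(8e))^(10n).
This matches Γ(10n+1)/8^(10n+1) with Stirling applied to Γ.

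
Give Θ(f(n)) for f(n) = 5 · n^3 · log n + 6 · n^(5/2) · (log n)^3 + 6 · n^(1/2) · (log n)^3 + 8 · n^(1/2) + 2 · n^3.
f(n) ∈ Θ(n^3 · log n)

Compare the terms by growth order. For large n, n^a · (log n)^b dominates n^a' · (log n)^b' iff a > a', or (a = a' and b > b'). Ranking the 5 terms shows the dominant one is 5 · n^3 · log n. Hence f(n) ∈ Θ(n^3 · log n).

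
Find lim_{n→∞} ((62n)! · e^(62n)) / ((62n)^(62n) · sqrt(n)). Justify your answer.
lim = sqrt(2π·62)

Stirling: (62n)! ~ sqrt(2π·62n) · (62n/e)^(62n). Hence
  (62n)! · e^(62n) / (62n)^(62n) ~ sqrt(2π·62n).
Dividing by sqrt(n): sqrt(2π·62n) / sqrt(n) = sqrt(2π·62) · n^((1−1)/2), so the limit is sqrt(2π·62).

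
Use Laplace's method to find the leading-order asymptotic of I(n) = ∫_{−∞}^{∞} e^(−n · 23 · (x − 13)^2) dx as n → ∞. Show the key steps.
I(n) = sqrt(π/(23n))

Here φ(x) = 23 · (x − 13)^2 has its unique minimum at x* = 13 with φ(x*) = 0 and φ''(x*) = 46. Laplace's method gives
  I(n) ~ e^(−n φ(x*)) · sqrt(2π / (n · φ''(x*))) = sqrt(2π / (46n)) = sqrt(π/(23n)).
This is exact: substituting u = (x − 13)·sqrt(23n) gives I(n) = (1/sqrt(23n)) ∫_{−∞}^{∞} e^(−u^2) du = sqrt(π/(23n)).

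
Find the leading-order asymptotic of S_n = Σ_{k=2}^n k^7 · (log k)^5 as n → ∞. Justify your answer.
S_n ~ n^8 · (log n)^5 / 8

By integral comparison, S_n = ∫_1^n x^7 · (log x)^5 dx + O(n^7 · (log n)^5). For the integral, the leading term of ∫_1^n x^7 (log x)^5 dx is n^8/8 · (log n)^5 (by repeated integration by parts; each step lowers the log-exponent and produces a relatively O(1/log n) correction). Hence S_n ~ n^8 · (log n)^5 / 8.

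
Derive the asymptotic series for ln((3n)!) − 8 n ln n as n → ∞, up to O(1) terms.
ln((3n)!) − 8 n ln n = −5 n ln n + 3(ln 3 − 1) n + (1/2) ln(2π·3n) + O(1/n)

Stirling: ln((3n)!) = 3n ln(3n) − 3n + (1/2) ln(2π·3n) + O(1/n).
Expand 3n ln(3n) = 3n (ln n + ln 3) = 3n ln n + 3n ln 3.
Subtract 8n ln n: leading term is (3 − 8) n ln n = −5 n ln n. The next term is 3n ln 3 − 3n = 3(ln 3 − 1) n. Then the (1/2) ln(2π·3n) correction.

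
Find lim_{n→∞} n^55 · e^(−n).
lim = 0

Exponentials with base > 1 dominate every fixed polynomial: for any fixed c, n^c / e^n → 0 as n → ∞ (e.g. by the ratio test, or since e^n grows faster than any power of n). Hence n^55 · e^(−n) = n^55 / e^n → 0.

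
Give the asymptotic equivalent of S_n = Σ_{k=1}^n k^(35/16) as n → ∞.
S_n ~ (16/51) · n^(51/16)

Integral comparison: Σ_{k=1}^n k^(35/16) = ∫_0^n x^(35/16) dx + O(n^(35/16)). The integral is n^(1 + 35/16) / (1 + 35/16) = n^((35+16)/16) / ((35+16)/16) = (16/51) · n^(51/16).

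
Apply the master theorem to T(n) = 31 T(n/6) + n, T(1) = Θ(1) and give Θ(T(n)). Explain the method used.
T(n) = Θ(n^(log_6 31))

Master theorem: compare f(n) = n to n^(log_6 31) where log_6 31 ≈ 1.917. Since 1 < log_6 31, we have f(n) = O(n^(log_6 31 − ε)) for some ε > 0 — Case 1. Hence T(n) = Θ(n^(log_6 31)).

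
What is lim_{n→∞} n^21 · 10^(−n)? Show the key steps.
lim = 0

Exponentials with base > 1 dominate every fixed polynomial: for any fixed c, n^c / 10^n → 0 as n → ∞ (e.g. by the ratio test, or by writing 10^n = e^(n ln 10) and noting e^(n ln 10) / n^c → ∞). Hence n^21 · 10^(−n) = n^21 / 10^n → 0.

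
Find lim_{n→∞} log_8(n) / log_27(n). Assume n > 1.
lim = ln(27) / ln(8) = log_8(27)

Change of base: log_8(n) = ln n / ln 8 and log_27(n) = ln n / ln 27. The ratio is (ln n / ln 8) · (ln 27 / ln n) = ln 27 / ln 8, a constant independent of n. So the limit is ln 27 / ln 8 = log_8(27).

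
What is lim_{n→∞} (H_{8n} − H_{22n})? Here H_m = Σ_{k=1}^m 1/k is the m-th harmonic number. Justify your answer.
lim = ln(8/22) = ln(4/11)

Euler-Maclaurin gives H_m = ln m + γ + 1/(2m) + O(1/m^2). The γ and O(1/m) terms cancel in the difference:
  H_{8n} − H_{22n} = ln(8n) − ln(22n) + O(1/n) = ln(8/22) + O(1/n).
Hence the limit is ln(8/22) = ln(4/11).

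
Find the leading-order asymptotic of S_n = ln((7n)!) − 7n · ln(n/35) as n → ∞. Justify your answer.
S_n ~ 7n · (ln 245 − 1) + O(ln n)

Stirling: ln((7n)!) = 7n ln(7n) − 7n + O(ln n).
  S_n = 7n ln(7n) − 7n − 7n ln(n/35) + O(ln n)
      = 7n ln(7n) − 7n ln n + 7n ln 35 − 7n + O(ln n)
      = 7n ln 7 + 7n ln 35 − 7n + O(ln n)
      = 7n (ln 245 − 1) + O(ln n).
Numerically ln(245) − 1 ≈ 4.5013.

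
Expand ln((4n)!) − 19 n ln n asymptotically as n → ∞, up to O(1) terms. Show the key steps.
ln((4n)!) − 19 n ln n = −15 n ln n + 4(ln 4 − 1) n + (1/2) ln(2π·4n) + O(1/n)

Stirling: ln((4n)!) = 4n ln(4n) − 4n + (1/2) ln(2π·4n) + O(1/n).
Expand 4n ln(4n) = 4n (ln n + ln 4) = 4n ln n + 4n ln 4.
Subtract 19n ln n: leading term is (4 − 19) n ln n = −15 n ln n. The next term is 4n ln 4 − 4n = 4(ln 4 − 1) n. Then the (1/2) ln(2π·4n) correction.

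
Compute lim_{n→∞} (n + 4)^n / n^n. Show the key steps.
lim = e^4

Rewrite as (1 + 4/n)^(n). By the standard limit (1 + x/n)^n → e^x, we have (1 + 4/n)^n → e^4, and raising to the 1st power gives e^4.
More precisely, ln[(1 + 4/n)^(n)] = n · ln(1 + 4/n) = n · (4/n + O(1/n^2)) = 4 + O(1/n) → 4.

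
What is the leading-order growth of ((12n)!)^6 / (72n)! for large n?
((12n)!)^6/(72n)! ~ ((2π·12n)^(5/2) / sqrt(6)) · 6^(−6·12n)  →  0

Write N = 12n. Stirling: N! ~ sqrt(2π N)(N/e)^N and (6N)! ~ sqrt(2π·6N)·(6N/e)^(6N).
  (N!)^6/(6N)! ~ (2π N)^(6/2) (N/e)^(6N) / [sqrt(2π·6N) (6N/e)^(6N)]
     = (2π N)^(6/2) / sqrt(2π·6N) · (N/(6N))^(6N)
     = (2π N)^((6−1)/2) / sqrt(6) · 6^(−6N).
Since 6^6 > 1, the factor 6^(−6N) decays exponentially, so the ratio → 0. Substituting N = 12n gives the stated form.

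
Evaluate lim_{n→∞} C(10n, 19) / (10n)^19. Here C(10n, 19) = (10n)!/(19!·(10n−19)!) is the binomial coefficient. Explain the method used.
lim = 1/19! = 1/121645100408832000

With N = 10n → ∞: C(N, 19) / N^19 = [N(N−1)…(N−18)] / (19! · N^19) = (1/19!) · 1 · (1 − 1/(10n)) · … · (1 − 18/(10n)). Each factor → 1 as N → ∞, so the limit is 1/19! = 1/121645100408832000.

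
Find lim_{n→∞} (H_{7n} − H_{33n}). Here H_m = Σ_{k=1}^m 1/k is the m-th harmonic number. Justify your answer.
lim = ln(7/33)

Euler-Maclaurin gives H_m = ln m + γ + 1/(2m) + O(1/m^2). The γ and O(1/m) terms cancel in the difference:
  H_{7n} − H_{33n} = ln(7n) − ln(33n) + O(1/n) = ln(7/33) + O(1/n).
Hence the limit is ln(7/33).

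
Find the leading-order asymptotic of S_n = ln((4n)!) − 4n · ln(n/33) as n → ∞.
S_n ~ 4n · (ln 132 − 1) + O(ln n)

Stirling: ln((4n)!) = 4n ln(4n) − 4n + O(ln n).
  S_n = 4n ln(4n) − 4n − 4n ln(n/33) + O(ln n)
      = 4n ln(4n) − 4n ln n + 4n ln 33 − 4n + O(ln n)
      = 4n ln 4 + 4n ln 33 − 4n + O(ln n)
      = 4n (ln 132 − 1) + O(ln n).
Numerically ln(132) − 1 ≈ 3.8828.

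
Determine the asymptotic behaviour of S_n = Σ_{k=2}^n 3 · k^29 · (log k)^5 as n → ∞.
S_n ~ n^30 · (log n)^5 / 10

By integral comparison, S_n = ∫_1^n 3 · x^29 · (log x)^5 dx + O(n^29 · (log n)^5). For the integral, the leading term of ∫_1^n x^29 (log x)^5 dx is n^30/30 · (log n)^5 (by repeated integration by parts; each step lowers the log-exponent and produces a relatively O(1/log n) correction). Hence S_n ~ n^30 · (log n)^5 / 10.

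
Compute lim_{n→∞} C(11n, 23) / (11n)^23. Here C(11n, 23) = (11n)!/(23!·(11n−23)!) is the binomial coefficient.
lim = 1/23! = 1/25852016738884976640000

With N = 11n → ∞: C(N, 23) / N^23 = [N(N−1)…(N−22)] / (23! · N^23) = (1/23!) · 1 · (1 − 1/(11n)) · … · (1 − 22/(11n)). Each factor → 1 as N → ∞, so the limit is 1/23! = 1/25852016738884976640000.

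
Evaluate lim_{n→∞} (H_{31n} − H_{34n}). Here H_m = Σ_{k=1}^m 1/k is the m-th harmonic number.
lim = ln(31/34)

Euler-Maclaurin gives H_m = ln m + γ + 1/(2m) + O(1/m^2). The γ and O(1/m) terms cancel in the difference:
  H_{31n} − H_{34n} = ln(31n) − ln(34n) + O(1/n) = ln(31/34) + O(1/n).
Hence the limit is ln(31/34).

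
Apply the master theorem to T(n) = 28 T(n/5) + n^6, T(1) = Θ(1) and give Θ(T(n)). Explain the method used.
T(n) = Θ(n^6)

log_5 28 ≈ 2.070. f(n) = n^6 dominates n^(log_5 28) since 6 > 2.070, and the regularity condition a·f(n/b) = 28·(n/5)^6 = (28/15625)·n^6 ≤ c·f(n) holds with c = 28/15625 ≈ 0.00179 < 1. So this is Case 3: T(n) = Θ(f(n)) = Θ(n^6).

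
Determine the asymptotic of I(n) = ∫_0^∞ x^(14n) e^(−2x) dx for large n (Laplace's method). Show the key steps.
I(n) ~ (sqrt(2π·14n) / 2) · (14n/(2e))^(14n)

Write the integrand as exp(14n ln x − 2x) and set f(x) = 14n ln x − 2x. Then f'(x) = 14n/x − 2 = 0 at x* = 14n/2, and f''(x*) = −14n/x*^2 = −2^2/(14n). Laplace's method (interior maximum) gives
  I(n) ~ e^(f(x*)) · sqrt(2π / |f''(x*)|)
        = exp(14n ln(14n/2) − 14n) · sqrt(2π · 14n / 2^2)
        = (14n/2)^(14n) e^(−14n) · sqrt(2π·14n) / 2
        = (sqrt(2π·14n) / 2) · (14n/(2e))^(14n).
This matches Γ(14n+1)/2^(14n+1) with Stirling applied to Γ.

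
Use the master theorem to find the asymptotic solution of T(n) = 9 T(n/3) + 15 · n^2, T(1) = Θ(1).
T(n) = Θ(n^2 log n)

log_3 9 = 2, and f(n) = 15 · n^2 = Θ(n^(log_3 9)). This is Case 2 of the master theorem: T(n) = Θ(f(n) · log n) = Θ(n^2 log n).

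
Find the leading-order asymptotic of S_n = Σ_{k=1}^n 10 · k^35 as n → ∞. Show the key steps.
S_n ~ 5 · n^36 / 18

By integral comparison (Euler-Maclaurin), Σ_{k=1}^n 10 · k^35 = 10 · ∫_0^n x^35 dx + O(n^35) = 10 · n^36/36 = 5 · n^36 / 18 + O(n^35). (Equivalently, Faulhaber's formula gives the same leading term.)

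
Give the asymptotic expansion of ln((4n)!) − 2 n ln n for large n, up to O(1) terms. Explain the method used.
ln((4n)!) − 2 n ln n = 2 n ln n + 4(ln 4 − 1) n + (1/2) ln(2π·4n) + O(1/n)

Stirling: ln((4n)!) = 4n ln(4n) − 4n + (1/2) ln(2π·4n) + O(1/n).
Expand 4n ln(4n) = 4n (ln n + ln 4) = 4n ln n + 4n ln 4.
Subtract 2n ln n: leading term is (4 − 2) n ln n = 2 n ln n. The next term is 4n ln 4 − 4n = 4(ln 4 − 1) n. Then the (1/2) ln(2π·4n) correction.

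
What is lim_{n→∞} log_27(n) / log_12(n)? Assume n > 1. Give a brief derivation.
lim = ln(12) / ln(27) = log_27(12)

Change of base: log_27(n) = ln n / ln 27 and log_12(n) = ln n / ln 12. The ratio is (ln n / ln 27) · (ln 12 / ln n) = ln 12 / ln 27, a constant independent of n. So the limit is ln 12 / ln 27 = log_27(12).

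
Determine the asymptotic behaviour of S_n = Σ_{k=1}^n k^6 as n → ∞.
S_n ~ n^7 / 7

By integral comparison (Euler-Maclaurin), Σ_{k=1}^n k^6 = ∫_0^n x^6 dx + O(n^6) = n^7/7 + O(n^6). (Equivalently, Faulhaber's formula gives the same leading term.)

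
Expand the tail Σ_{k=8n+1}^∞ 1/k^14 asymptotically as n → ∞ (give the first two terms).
Σ_{k>8n} 1/k^14 = 1/(13 · (8n)^13) − 1/(2 · (8n)^14) + O(1/(8n)^15)

Compare to the integral: ∫_{8n}^∞ x^(−14) dx = [−x^(−13)/13]_{8n}^∞ = 1/((14−1)·(8n)^13). The Euler-Maclaurin correction adds −f(8n)/2 = −1/(2·(8n)^14). Euler-Maclaurin then gives
  Σ_{k>8n} 1/k^14 = ∫_{8n}^∞ dx/x^14 − 1/(2·(8n)^14) + O(1/(8n)^15).
(Equivalently this is ζ(14) − Σ_{k≤8n} 1/k^14.)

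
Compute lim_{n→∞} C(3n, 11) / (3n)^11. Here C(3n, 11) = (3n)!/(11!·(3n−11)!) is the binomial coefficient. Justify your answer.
lim = 1/11! = 1/39916800

With N = 3n → ∞: C(N, 11) / N^11 = [N(N−1)…(N−10)] / (11! · N^11) = (1/11!) · 1 · (1 − 1/(3n)) · … · (1 − 10/(3n)). Each factor → 1 as N → ∞, so the limit is 1/11! = 1/39916800.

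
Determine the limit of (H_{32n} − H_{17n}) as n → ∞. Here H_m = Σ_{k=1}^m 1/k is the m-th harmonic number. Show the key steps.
lim = ln(32/17)

Euler-Maclaurin gives H_m = ln m + γ + 1/(2m) + O(1/m^2). The γ and O(1/m) terms cancel in the difference:
  H_{32n} − H_{17n} = ln(32n) − ln(17n) + O(1/n) = ln(32/17) + O(1/n).
Hence the limit is ln(32/17).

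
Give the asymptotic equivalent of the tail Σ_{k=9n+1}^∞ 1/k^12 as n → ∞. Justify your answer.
Σ_{k>9n} 1/k^12 ~ 1/(11 · (9n)^11)

Compare to the integral: ∫_{9n}^∞ x^(−12) dx = [−x^(−11)/11]_{9n}^∞ = 1/((12−1)·(9n)^11). Euler-Maclaurin then gives
  Σ_{k>9n} 1/k^12 = ∫_{9n}^∞ dx/x^12 − 1/(2·(9n)^12) + O(1/(9n)^13).
(Equivalently this is ζ(12) − Σ_{k≤9n} 1/k^12.)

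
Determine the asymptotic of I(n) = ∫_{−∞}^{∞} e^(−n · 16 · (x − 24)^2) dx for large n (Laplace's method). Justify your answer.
I(n) = sqrt(π/(16n))

Here φ(x) = 16 · (x − 24)^2 has its unique minimum at x* = 24 with φ(x*) = 0 and φ''(x*) = 32. Laplace's method gives
  I(n) ~ e^(−n φ(x*)) · sqrt(2π / (n · φ''(x*))) = sqrt(2π / (32n)) = sqrt(π/(16n)).
This is exact: substituting u = (x − 24)·sqrt(16n) gives I(n) = (1/sqrt(16n)) ∫_{−∞}^{∞} e^(−u^2) du = sqrt(π/(16n)).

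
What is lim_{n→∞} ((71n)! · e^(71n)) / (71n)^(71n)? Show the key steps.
lim = ∞

Stirling: (71n)! ~ sqrt(2π·71n) · (71n/e)^(71n). Hence
  (71n)! · e^(71n) / (71n)^(71n) ~ sqrt(2π·71n) = sqrt(2π·71) · sqrt(n) → ∞.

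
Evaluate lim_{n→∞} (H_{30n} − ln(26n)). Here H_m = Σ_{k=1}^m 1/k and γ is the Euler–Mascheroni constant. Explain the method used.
lim = ln(15/13) + γ

By Euler-Maclaurin, H_m = ln m + γ + O(1/m). So
  H_{30n} − ln(26n) = ln(30n) + γ − ln(26n) + O(1/n)
                       = ln(30/26) + γ + O(1/n).
Hence the limit is ln(30/26) + γ (= ln(15/13)).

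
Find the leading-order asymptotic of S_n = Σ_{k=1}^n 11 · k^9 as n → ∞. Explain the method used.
S_n ~ 11 · n^10 / 10

By integral comparison (Euler-Maclaurin), Σ_{k=1}^n 11 · k^9 = 11 · ∫_0^n x^9 dx + O(n^9) = 11 · n^10/10 + O(n^9). (Equivalently, Faulhaber's formula gives the same leading term.)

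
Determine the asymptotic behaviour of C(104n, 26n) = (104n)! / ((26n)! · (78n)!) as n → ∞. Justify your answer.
C(104n, 26n) ~ (256/27)^(26n) · sqrt(2/(3π·26n))

Write N = 26n. Apply Stirling to each factorial:
  (4N)! ~ sqrt(2π·4N) · (4N/e)^(4N),
  N! ~ sqrt(2π N) · (N/e)^N,
  (3N)! ~ sqrt(2π·3N) · (3N/e)^(3N).
The exponential factors combine to (4N)^(4N) / (N^N · (3N)^(3N)) = 4^(4N)/3^(3N) = (4^4/3^3)^N = (256/27)^N.
The square-root prefactors combine to sqrt(2π·4N) / (sqrt(2π N)·sqrt(2π·3N)) = sqrt(4 / (2π·3·N)) = sqrt(2/(3π·26n)).
Substituting N = 26n: C(104n, 26n) ~ (256/27)^(26n) · sqrt(2/(3π·26n)).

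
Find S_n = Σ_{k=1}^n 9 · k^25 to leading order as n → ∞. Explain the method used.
S_n ~ 9 · n^26 / 26

By integral comparison (Euler-Maclaurin), Σ_{k=1}^n 9 · k^25 = 9 · ∫_0^n x^25 dx + O(n^25) = 9 · n^26/26 + O(n^25). (Equivalently, Faulhaber's formula gives the same leading term.)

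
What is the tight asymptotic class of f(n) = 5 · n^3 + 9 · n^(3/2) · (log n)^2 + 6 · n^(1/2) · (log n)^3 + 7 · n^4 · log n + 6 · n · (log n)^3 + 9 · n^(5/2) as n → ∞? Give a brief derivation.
f(n) ∈ Θ(n^4 · log n)

Compare the terms by growth order. For large n, n^a · (log n)^b dominates n^a' · (log n)^b' iff a > a', or (a = a' and b > b'). Ranking the 6 terms shows the dominant one is 7 · n^4 · log n. Hence f(n) ∈ Θ(n^4 · log n).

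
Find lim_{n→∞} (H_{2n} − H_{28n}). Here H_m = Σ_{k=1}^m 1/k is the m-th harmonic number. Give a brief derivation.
lim = ln(2/28) = −ln 14

Euler-Maclaurin gives H_m = ln m + γ + 1/(2m) + O(1/m^2). The γ and O(1/m) terms cancel in the difference:
  H_{2n} − H_{28n} = ln(2n) − ln(28n) + O(1/n) = ln(2/28) + O(1/n).
Hence the limit is ln(2/28) = −ln 14.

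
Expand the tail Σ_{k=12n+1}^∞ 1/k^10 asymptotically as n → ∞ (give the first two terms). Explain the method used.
Σ_{k>12n} 1/k^10 = 1/(9 · (12n)^9) − 1/(2 · (12n)^10) + O(1/(12n)^11)

Compare to the integral: ∫_{12n}^∞ x^(−10) dx = [−x^(−9)/9]_{12n}^∞ = 1/((10−1)·(12n)^9). The Euler-Maclaurin correction adds −f(12n)/2 = −1/(2·(12n)^10). Euler-Maclaurin then gives
  Σ_{k>12n} 1/k^10 = ∫_{12n}^∞ dx/x^10 − 1/(2·(12n)^10) + O(1/(12n)^11).
(Equivalently this is ζ(10) − Σ_{k≤12n} 1/k^10.)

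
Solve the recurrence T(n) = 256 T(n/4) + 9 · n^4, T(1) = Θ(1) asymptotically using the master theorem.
T(n) = Θ(n^4 log n)

log_4 256 = 4, and f(n) = 9 · n^4 = Θ(n^(log_4 256)). This is Case 2 of the master theorem: T(n) = Θ(f(n) · log n) = Θ(n^4 log n).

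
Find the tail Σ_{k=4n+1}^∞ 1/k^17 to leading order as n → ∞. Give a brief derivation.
Σ_{k>4n} 1/k^17 ~ 1/(16 · (4n)^16)

Compare to the integral: ∫_{4n}^∞ x^(−17) dx = [−x^(−16)/16]_{4n}^∞ = 1/((17−1)·(4n)^16). Euler-Maclaurin then gives
  Σ_{k>4n} 1/k^17 = ∫_{4n}^∞ dx/x^17 − 1/(2·(4n)^17) + O(1/(4n)^18).
(Equivalently this is ζ(17) − Σ_{k≤4n} 1/k^17.)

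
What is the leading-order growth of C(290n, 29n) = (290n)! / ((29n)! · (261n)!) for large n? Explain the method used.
C(290n, 29n) ~ (10000000000/387420489)^(29n) · sqrt(5/(9π·29n))

Write N = 29n. Apply Stirling to each factorial:
  (10N)! ~ sqrt(2π·10N) · (10N/e)^(10N),
  N! ~ sqrt(2π N) · (N/e)^N,
  (9N)! ~ sqrt(2π·9N) · (9N/e)^(9N).
The exponential factors combine to (10N)^(10N) / (N^N · (9N)^(9N)) = 10^(10N)/9^(9N) = (10^10/9^9)^N = (10000000000/387420489)^N.
The square-root prefactors combine to sqrt(2π·10N) / (sqrt(2π N)·sqrt(2π·9N)) = sqrt(10 / (2π·9·N)) = sqrt(5/(9π·29n)).
Substituting N = 29n: C(290n, 29n) ~ (10000000000/387420489)^(29n) · sqrt(5/(9π·29n)).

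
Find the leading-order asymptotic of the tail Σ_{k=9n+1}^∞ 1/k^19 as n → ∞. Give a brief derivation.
Σ_{k>9n} 1/k^19 ~ 1/(18 · (9n)^18)

Compare to the integral: ∫_{9n}^∞ x^(−19) dx = [−x^(−18)/18]_{9n}^∞ = 1/((19−1)·(9n)^18). Euler-Maclaurin then gives
  Σ_{k>9n} 1/k^19 = ∫_{9n}^∞ dx/x^19 − 1/(2·(9n)^19) + O(1/(9n)^20).
(Equivalently this is ζ(19) − Σ_{k≤9n} 1/k^19.)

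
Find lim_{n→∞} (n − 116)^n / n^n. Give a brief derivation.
lim = e^(−116)

Rewrite as (1 − 116/n)^(n). By the standard limit (1 + x/n)^n → e^x, we have (1 − 116/n)^n → e^(−116), and raising to the 1st power gives e^(−116).
More precisely, ln[(1 − 116/n)^(n)] = n · ln(1 − 116/n) = n · (-116/n + O(1/n^2)) = -116 + O(1/n) → -116.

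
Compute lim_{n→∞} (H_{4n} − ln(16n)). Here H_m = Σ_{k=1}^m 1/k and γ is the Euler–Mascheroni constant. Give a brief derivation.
lim = −ln 4 + γ

By Euler-Maclaurin, H_m = ln m + γ + O(1/m). So
  H_{4n} − ln(16n) = ln(4n) + γ − ln(16n) + O(1/n)
                       = ln(4/16) + γ + O(1/n).
Hence the limit is ln(4/16) + γ (= −ln 4).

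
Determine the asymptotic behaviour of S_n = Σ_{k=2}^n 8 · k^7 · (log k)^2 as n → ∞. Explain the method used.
S_n ~ n^8 · (log n)^2

By integral comparison, S_n = ∫_1^n 8 · x^7 · (log x)^2 dx + O(n^7 · (log n)^2). For the integral, the leading term of ∫_1^n x^7 (log x)^2 dx is n^8/8 · (log n)^2 (by repeated integration by parts; each step lowers the log-exponent and produces a relatively O(1/log n) correction). Hence S_n ~ n^8 · (log n)^2.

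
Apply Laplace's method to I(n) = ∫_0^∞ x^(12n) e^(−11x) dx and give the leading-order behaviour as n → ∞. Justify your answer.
I(n) ~ (sqrt(2π·12n) / 11) · (12n/(11e))^(12n)

Write the integrand as exp(12n ln x − 11x) and set f(x) = 12n ln x − 11x. Then f'(x) = 12n/x − 11 = 0 at x* = 12n/11, and f''(x*) = −12n/x*^2 = −11^2/(12n). Laplace's method (interior maximum) gives
  I(n) ~ e^(f(x*)) · sqrt(2π / |f''(x*)|)
        = exp(12n ln(12n/11) − 12n) · sqrt(2π · 12n / 11^2)
        = (12n/11)^(12n) e^(−12n) · sqrt(2π·12n) / 11
        = (sqrt(2π·12n) / 11) · (12n/(11e))^(12n).
This matches Γ(12n+1)/11^(12n+1) with Stirling applied to Γ.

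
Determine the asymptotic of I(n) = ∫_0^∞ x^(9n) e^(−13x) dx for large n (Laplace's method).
I(n) ~ (sqrt(2π·9n) / 13) · (9n/(13e))^(9n)

Write the integrand as exp(9n ln x − 13x) and set f(x) = 9n ln x − 13x. Then f'(x) = 9n/x − 13 = 0 at x* = 9n/13, and f''(x*) = −9n/x*^2 = −13^2/(9n). Laplace's method (interior maximum) gives
  I(n) ~ e^(f(x*)) · sqrt(2π / |f''(x*)|)
        = exp(9n ln(9n/13) − 9n) · sqrt(2π · 9n / 13^2)
        = (9n/13)^(9n) e^(−9n) · sqrt(2π·9n) / 13
        = (sqrt(2π·9n) / 13) · (9n/(13e))^(9n).
This matches Γ(9n+1)/13^(9n+1) with Stirling applied to Γ.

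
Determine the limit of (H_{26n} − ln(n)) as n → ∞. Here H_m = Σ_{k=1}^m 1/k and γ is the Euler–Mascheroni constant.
lim = ln 26 + γ

By Euler-Maclaurin, H_m = ln m + γ + O(1/m). So
  H_{26n} − ln(n) = ln(26n) + γ − ln(n) + O(1/n)
                       = ln(26/1) + γ + O(1/n).
Hence the limit is ln(26/1) + γ.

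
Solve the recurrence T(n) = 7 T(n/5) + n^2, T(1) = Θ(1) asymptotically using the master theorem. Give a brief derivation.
T(n) = Θ(n^2)

log_5 7 ≈ 1.209. f(n) = n^2 dominates n^(log_5 7) since 2 > 1.209, and the regularity condition a·f(n/b) = 7·(n/5)^2 = (7/25)·n^2 ≤ c·f(n) holds with c = 7/25 ≈ 0.28 < 1. So this is Case 3: T(n) = Θ(f(n)) = Θ(n^2).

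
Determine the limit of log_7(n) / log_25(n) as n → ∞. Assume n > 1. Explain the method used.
lim = ln(25) / ln(7) = log_7(25)

Change of base: log_7(n) = ln n / ln 7 and log_25(n) = ln n / ln 25. The ratio is (ln n / ln 7) · (ln 25 / ln n) = ln 25 / ln 7, a constant independent of n. So the limit is ln 25 / ln 7 = log_7(25).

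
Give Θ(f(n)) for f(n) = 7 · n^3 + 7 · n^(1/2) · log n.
f(n) ∈ Θ(n^3)

Compare the terms by growth order. For large n, n^a · (log n)^b dominates n^a' · (log n)^b' iff a > a', or (a = a' and b > b'). Ranking the 2 terms shows the dominant one is 7 · n^3. Hence f(n) ∈ Θ(n^3).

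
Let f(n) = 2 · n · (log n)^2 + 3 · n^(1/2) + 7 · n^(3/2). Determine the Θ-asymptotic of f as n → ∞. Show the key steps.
f(n) ∈ Θ(n^(3/2))

Compare the terms by growth order. For large n, n^a · (log n)^b dominates n^a' · (log n)^b' iff a > a', or (a = a' and b > b'). Ranking the 3 terms shows the dominant one is 7 · n^(3/2). Hence f(n) ∈ Θ(n^(3/2)).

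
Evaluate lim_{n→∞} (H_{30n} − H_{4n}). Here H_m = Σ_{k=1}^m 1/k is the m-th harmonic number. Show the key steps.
lim = ln(30/4) = ln(15/2)

Euler-Maclaurin gives H_m = ln m + γ + 1/(2m) + O(1/m^2). The γ and O(1/m) terms cancel in the difference:
  H_{30n} − H_{4n} = ln(30n) − ln(4n) + O(1/n) = ln(30/4) + O(1/n).
Hence the limit is ln(30/4) = ln(15/2).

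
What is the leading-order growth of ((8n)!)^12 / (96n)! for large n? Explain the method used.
((8n)!)^12/(96n)! ~ ((2π·8n)^(11/2) / sqrt(12)) · 12^(−12·8n)  →  0

Write N = 8n. Stirling: N! ~ sqrt(2π N)(N/e)^N and (12N)! ~ sqrt(2π·12N)·(12N/e)^(12N).
  (N!)^12/(12N)! ~ (2π N)^(12/2) (N/e)^(12N) / [sqrt(2π·12N) (12N/e)^(12N)]
     = (2π N)^(12/2) / sqrt(2π·12N) · (N/(12N))^(12N)
     = (2π N)^((12−1)/2) / sqrt(12) · 12^(−12N).
Since 12^12 > 1, the factor 12^(−12N) decays exponentially, so the ratio → 0. Substituting N = 8n gives the stated form.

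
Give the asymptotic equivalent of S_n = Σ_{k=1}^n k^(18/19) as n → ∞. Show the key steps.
S_n ~ (19/37) · n^(37/19)

Integral comparison: Σ_{k=1}^n k^(18/19) = ∫_0^n x^(18/19) dx + O(n^(18/19)). The integral is n^(1 + 18/19) / (1 + 18/19) = n^((18+19)/19) / ((18+19)/19) = (19/37) · n^(37/19).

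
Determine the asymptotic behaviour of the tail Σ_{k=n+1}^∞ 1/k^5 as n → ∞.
Σ_{k>n} 1/k^5 ~ 1/(4 · n^4)

Compare to the integral: ∫_{n}^∞ x^(−5) dx = [−x^(−4)/4]_{n}^∞ = 1/((5−1)·n^4). Euler-Maclaurin then gives
  Σ_{k>n} 1/k^5 = ∫_{n}^∞ dx/x^5 − 1/(2·n^5) + O(1/n^6).
(Equivalently this is ζ(5) − Σ_{k≤n} 1/k^5.)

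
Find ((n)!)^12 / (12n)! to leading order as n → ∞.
((n)!)^12/(12n)! ~ ((2π·n)^(11/2) / sqrt(12)) · 12^(−12·n)  →  0

Write N = n. Stirling: N! ~ sqrt(2π N)(N/e)^N and (12N)! ~ sqrt(2π·12N)·(12N/e)^(12N).
  (N!)^12/(12N)! ~ (2π N)^(12/2) (N/e)^(12N) / [sqrt(2π·12N) (12N/e)^(12N)]
     = (2π N)^(12/2) / sqrt(2π·12N) · (N/(12N))^(12N)
     = (2π N)^((12−1)/2) / sqrt(12) · 12^(−12N).
Since 12^12 > 1, the factor 12^(−12N) decays exponentially, so the ratio → 0. Substituting N = n gives the stated form.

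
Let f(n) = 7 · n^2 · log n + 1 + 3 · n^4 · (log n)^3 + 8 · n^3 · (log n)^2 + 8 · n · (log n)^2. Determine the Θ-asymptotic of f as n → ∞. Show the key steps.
f(n) ∈ Θ(n^4 · (log n)^3)

Compare the terms by growth order. For large n, n^a · (log n)^b dominates n^a' · (log n)^b' iff a > a', or (a = a' and b > b'). Ranking the 5 terms shows the dominant one is 3 · n^4 · (log n)^3. Hence f(n) ∈ Θ(n^4 · (log n)^3).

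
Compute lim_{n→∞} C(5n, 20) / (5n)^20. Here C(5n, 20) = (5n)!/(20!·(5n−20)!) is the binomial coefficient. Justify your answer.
lim = 1/20! = 1/2432902008176640000

With N = 5n → ∞: C(N, 20) / N^20 = [N(N−1)…(N−19)] / (20! · N^20) = (1/20!) · 1 · (1 − 1/(5n)) · … · (1 − 19/(5n)). Each factor → 1 as N → ∞, so the limit is 1/20! = 1/2432902008176640000.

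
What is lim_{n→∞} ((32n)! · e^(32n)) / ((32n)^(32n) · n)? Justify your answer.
lim = 0

Stirling: (32n)! ~ sqrt(2π·32n) · (32n/e)^(32n). Hence
  (32n)! · e^(32n) / (32n)^(32n) ~ sqrt(2π·32n).
Dividing by n: sqrt(2π·32n) / n = sqrt(2π·32) · n^((1−2)/2), so the expression behaves like sqrt(2π·32) · n^((1−2)/2) → 0.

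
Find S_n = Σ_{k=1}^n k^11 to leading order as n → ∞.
S_n ~ n^12 / 12

By integral comparison (Euler-Maclaurin), Σ_{k=1}^n k^11 = ∫_0^n x^11 dx + O(n^11) = n^12/12 + O(n^11). (Equivalently, Faulhaber's formula gives the same leading term.)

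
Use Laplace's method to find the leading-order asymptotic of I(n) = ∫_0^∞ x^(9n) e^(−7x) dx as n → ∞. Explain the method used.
I(n) ~ (sqrt(2π·9n) / 7) · (9n/(7e))^(9n)

Write the integrand as exp(9n ln x − 7x) and set f(x) = 9n ln x − 7x. Then f'(x) = 9n/x − 7 = 0 at x* = 9n/7, and f''(x*) = −9n/x*^2 = −7^2/(9n). Laplace's method (interior maximum) gives
  I(n) ~ e^(f(x*)) · sqrt(2π / |f''(x*)|)
        = exp(9n ln(9n/7) − 9n) · sqrt(2π · 9n / 7^2)
        = (9n/7)^(9n) e^(−9n) · sqrt(2π·9n) / 7
        = (sqrt(2π·9n) / 7) · (9n/(7e))^(9n).
This matches Γ(9n+1)/7^(9n+1) with Stirling applied to Γ.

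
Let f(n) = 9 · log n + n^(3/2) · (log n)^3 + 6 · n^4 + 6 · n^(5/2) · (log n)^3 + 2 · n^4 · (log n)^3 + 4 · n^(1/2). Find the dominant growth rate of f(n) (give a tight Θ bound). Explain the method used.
f(n) ∈ Θ(n^4 · (log n)^3)

Compare the terms by growth order. For large n, n^a · (log n)^b dominates n^a' · (log n)^b' iff a > a', or (a = a' and b > b'). Ranking the 6 terms shows the dominant one is 2 · n^4 · (log n)^3. Hence f(n) ∈ Θ(n^4 · (log n)^3).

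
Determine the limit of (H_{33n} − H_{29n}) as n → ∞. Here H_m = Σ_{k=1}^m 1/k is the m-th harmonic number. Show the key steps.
lim = ln(33/29)

Euler-Maclaurin gives H_m = ln m + γ + 1/(2m) + O(1/m^2). The γ and O(1/m) terms cancel in the difference:
  H_{33n} − H_{29n} = ln(33n) − ln(29n) + O(1/n) = ln(33/29) + O(1/n).
Hence the limit is ln(33/29).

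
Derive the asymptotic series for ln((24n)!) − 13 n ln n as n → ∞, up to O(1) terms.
ln((24n)!) − 13 n ln n = 11 n ln n + 24(ln 24 − 1) n + (1/2) ln(2π·24n) + O(1/n)

Stirling: ln((24n)!) = 24n ln(24n) − 24n + (1/2) ln(2π·24n) + O(1/n).
Expand 24n ln(24n) = 24n (ln n + ln 24) = 24n ln n + 24n ln 24.
Subtract 13n ln n: leading term is (24 − 13) n ln n = 11 n ln n. The next term is 24n ln 24 − 24n = 24(ln 24 − 1) n. Then the (1/2) ln(2π·24n) correction.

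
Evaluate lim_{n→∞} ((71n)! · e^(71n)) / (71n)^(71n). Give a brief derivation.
lim = ∞

Stirling: (71n)! ~ sqrt(2π·71n) · (71n/e)^(71n). Hence
  (71n)! · e^(71n) / (71n)^(71n) ~ sqrt(2π·71n) = sqrt(2π·71) · sqrt(n) → ∞.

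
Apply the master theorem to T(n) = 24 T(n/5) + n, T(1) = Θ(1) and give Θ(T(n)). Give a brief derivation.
T(n) = Θ(n^(log_5 24))

Master theorem: compare f(n) = n to n^(log_5 24) where log_5 24 ≈ 1.975. Since 1 < log_5 24, we have f(n) = O(n^(log_5 24 − ε)) for some ε > 0 — Case 1. Hence T(n) = Θ(n^(log_5 24)).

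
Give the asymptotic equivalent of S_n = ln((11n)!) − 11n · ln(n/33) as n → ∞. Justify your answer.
S_n ~ 11n · (ln 363 − 1) + O(ln n)

Stirling: ln((11n)!) = 11n ln(11n) − 11n + O(ln n).
  S_n = 11n ln(11n) − 11n − 11n ln(n/33) + O(ln n)
      = 11n ln(11n) − 11n ln n + 11n ln 33 − 11n + O(ln n)
      = 11n ln 11 + 11n ln 33 − 11n + O(ln n)
      = 11n (ln 363 − 1) + O(ln n).
Numerically ln(363) − 1 ≈ 4.8944.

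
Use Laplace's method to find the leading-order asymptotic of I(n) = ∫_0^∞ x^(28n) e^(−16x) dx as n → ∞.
I(n) ~ (sqrt(2π·28n) / 16) · (28n/(16e))^(28n)

Write the integrand as exp(28n ln x − 16x) and set f(x) = 28n ln x − 16x. Then f'(x) = 28n/x − 16 = 0 at x* = 28n/16, and f''(x*) = −28n/x*^2 = −16^2/(28n). Laplace's method (interior maximum) gives
  I(n) ~ e^(f(x*)) · sqrt(2π / |f''(x*)|)
        = exp(28n ln(28n/16) − 28n) · sqrt(2π · 28n / 16^2)
        = (28n/16)^(28n) e^(−28n) · sqrt(2π·28n) / 16
        = (sqrt(2π·28n) / 16) · (28n/(16e))^(28n).
This matches Γ(28n+1)/16^(28n+1) with Stirling applied to Γ.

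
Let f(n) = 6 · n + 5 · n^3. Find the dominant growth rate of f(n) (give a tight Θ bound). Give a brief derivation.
f(n) ∈ Θ(n^3)

Compare the terms by growth order. For large n, n^a · (log n)^b dominates n^a' · (log n)^b' iff a > a', or (a = a' and b > b'). Ranking the 2 terms shows the dominant one is 5 · n^3. Hence f(n) ∈ Θ(n^3).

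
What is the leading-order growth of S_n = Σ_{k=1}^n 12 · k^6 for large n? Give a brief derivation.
S_n ~ 12 · n^7 / 7

By integral comparison (Euler-Maclaurin), Σ_{k=1}^n 12 · k^6 = 12 · ∫_0^n x^6 dx + O(n^6) = 12 · n^7/7 + O(n^6). (Equivalently, Faulhaber's formula gives the same leading term.)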